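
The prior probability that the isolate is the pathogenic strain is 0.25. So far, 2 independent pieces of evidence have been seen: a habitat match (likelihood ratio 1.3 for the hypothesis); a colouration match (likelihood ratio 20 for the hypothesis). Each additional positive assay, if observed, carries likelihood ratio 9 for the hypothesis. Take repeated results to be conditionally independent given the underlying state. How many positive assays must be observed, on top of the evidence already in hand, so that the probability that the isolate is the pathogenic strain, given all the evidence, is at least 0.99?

2

Prior odds = 0.25/0.75 = 1/3.
Combined Bayes factor of the evidence already in hand = 1.3 × 20 = 26.
Odds after that evidence = (1/3) × 26 = 26/3.
Target odds = 0.99/0.01 = 99.
Need 9ⁿ ≥ 99 ÷ (26/3) = 297/26.
9¹ = 9 falls short of 297/26 but 9² = 81 reaches it, so n = 2.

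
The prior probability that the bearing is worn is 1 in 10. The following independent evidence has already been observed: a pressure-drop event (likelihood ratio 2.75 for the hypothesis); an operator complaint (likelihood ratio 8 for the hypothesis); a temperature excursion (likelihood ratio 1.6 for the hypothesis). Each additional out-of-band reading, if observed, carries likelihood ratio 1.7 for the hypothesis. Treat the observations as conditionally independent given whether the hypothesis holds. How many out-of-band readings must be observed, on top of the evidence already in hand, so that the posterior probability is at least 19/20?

Prior odds = 0.1/0.9 = 1/9.
Combined Bayes factor of the evidence already in hand = 2.75 × 8 × 1.6 = 35.2.
Odds after that evidence = (1/9) × 35.2 = 176/45.
Target odds = 0.95/0.05 = 19.
Need 1.7ⁿ ≥ 19 ÷ (176/45) = 855/176.
1.7² = 2.89 falls short of 855/176 but 1.7³ = 4.913 reaches it, so n = 3.

3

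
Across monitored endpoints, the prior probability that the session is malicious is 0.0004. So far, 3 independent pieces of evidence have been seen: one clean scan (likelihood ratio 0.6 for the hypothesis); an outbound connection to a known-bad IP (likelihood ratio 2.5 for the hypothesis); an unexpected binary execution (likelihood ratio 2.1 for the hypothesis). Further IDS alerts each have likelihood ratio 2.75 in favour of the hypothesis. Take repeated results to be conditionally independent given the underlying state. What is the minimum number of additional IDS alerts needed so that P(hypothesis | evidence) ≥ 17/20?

Prior odds = 0.0004/0.9996 = 1/2499.
Combined Bayes factor of the evidence already in hand = 0.6 × 2.5 × 2.1 = 3.15.
Odds after that evidence = (1/2499) × 3.15 = 3/2380.
Target odds = 0.85/0.15 = 17/3.
Need 2.75ⁿ ≥ 17/3 ÷ (3/2380) = 40460/9.
2.75⁸ = 214358881/65536 falls short of 40460/9 but 2.75⁹ ≈8994.86 reaches it, so n = 9.

9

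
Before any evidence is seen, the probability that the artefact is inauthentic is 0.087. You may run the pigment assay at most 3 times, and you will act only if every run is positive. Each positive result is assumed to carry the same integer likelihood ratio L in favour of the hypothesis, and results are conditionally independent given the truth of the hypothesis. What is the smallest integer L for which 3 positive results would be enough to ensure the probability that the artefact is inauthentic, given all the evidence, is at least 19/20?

6

Prior odds = 0.087/0.913 = 87/913.
Target odds = 0.95/0.05 = 19.
Need L³ ≥ 19 ÷ (87/913) = 17347/87.
5³ = 125 < 17347/87 ≤ 216 = 6³, so L = 6.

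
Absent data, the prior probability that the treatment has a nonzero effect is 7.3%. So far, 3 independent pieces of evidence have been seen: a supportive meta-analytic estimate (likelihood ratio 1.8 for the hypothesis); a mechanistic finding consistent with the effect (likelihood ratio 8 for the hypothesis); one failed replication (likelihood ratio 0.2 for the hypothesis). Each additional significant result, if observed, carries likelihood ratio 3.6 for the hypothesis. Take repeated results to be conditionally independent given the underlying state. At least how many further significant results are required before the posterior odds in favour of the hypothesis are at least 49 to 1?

5

Prior odds = 0.073/0.927 = 73/927.
Combined Bayes factor of the evidence already in hand = 1.8 × 8 × 0.2 = 2.88.
Odds after that evidence = (73/927) × 2.88 = 584/2575.
Target odds = 49.
Need 3.6ⁿ ≥ 49 ÷ (584/2575) = 126175/584.
3.6⁴ = 167.9616 falls short of 126175/584 but 3.6⁵ = 604.66176 reaches it, so n = 5.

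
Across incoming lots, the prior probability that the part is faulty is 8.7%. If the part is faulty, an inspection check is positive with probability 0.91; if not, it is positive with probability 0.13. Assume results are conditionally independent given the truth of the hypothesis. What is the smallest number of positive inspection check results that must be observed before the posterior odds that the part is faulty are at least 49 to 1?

4

Prior odds = 0.087/0.913 = 87/913.
Likelihood ratio of a positive = 0.91/0.13 = 7.
Target odds = 49.
Need (87/913) × 7ⁿ ≥ 49, i.e. 7ⁿ ≥ 44737/87.
7³ = 343 falls short of 44737/87 but 7⁴ = 2401 reaches it, so n = 4.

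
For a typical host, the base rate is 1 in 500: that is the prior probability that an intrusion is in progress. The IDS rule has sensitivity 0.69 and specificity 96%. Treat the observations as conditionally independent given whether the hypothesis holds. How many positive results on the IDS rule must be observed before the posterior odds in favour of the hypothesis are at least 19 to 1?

Prior odds = 0.002/0.998 = 1/499.
False-positive rate = 1 − 0.96 = 0.04; likelihood ratio of a positive = 0.69/0.04 = 17.25.
Target odds = 19.
Need (1/499) × 17.25ⁿ ≥ 19, i.e. 17.25ⁿ ≥ 9481.
17.25³ = 5132.953125 falls short of 9481 but 17.25⁴ = 22667121/256 reaches it, so n = 4.

4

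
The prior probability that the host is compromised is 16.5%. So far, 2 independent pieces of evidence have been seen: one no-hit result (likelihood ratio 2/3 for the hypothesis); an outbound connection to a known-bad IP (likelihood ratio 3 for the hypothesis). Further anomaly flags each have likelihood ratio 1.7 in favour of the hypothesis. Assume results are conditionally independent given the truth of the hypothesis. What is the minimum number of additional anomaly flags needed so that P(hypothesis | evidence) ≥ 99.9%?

Prior odds = 0.165/0.835 = 33/167.
Combined Bayes factor of the evidence already in hand = (2/3) × 3 = 2.
Odds after that evidence = (33/167) × 2 = 66/167.
Target odds = 0.999/0.001 = 999.
Need 1.7ⁿ ≥ 999 ÷ (66/167) = 55611/22.
1.7¹⁴ ≈1683.78 falls short of 55611/22 but 1.7¹⁵ ≈2862.42 reaches it, so n = 15.

15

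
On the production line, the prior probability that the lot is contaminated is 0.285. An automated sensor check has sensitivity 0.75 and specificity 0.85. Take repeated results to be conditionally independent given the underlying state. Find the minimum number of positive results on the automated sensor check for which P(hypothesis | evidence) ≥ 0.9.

Prior odds = 0.285/0.715 = 57/143.
False-positive rate = 1 − 0.85 = 0.15; likelihood ratio of a positive = 0.75/0.15 = 5.
Target posterior odds = 0.9/0.1 = 9.
Require 5ⁿ ≥ 9 ÷ (57/143) = 429/19.
5¹ = 5 falls short of 429/19 but 5² = 25 reaches it, so n = 2.

2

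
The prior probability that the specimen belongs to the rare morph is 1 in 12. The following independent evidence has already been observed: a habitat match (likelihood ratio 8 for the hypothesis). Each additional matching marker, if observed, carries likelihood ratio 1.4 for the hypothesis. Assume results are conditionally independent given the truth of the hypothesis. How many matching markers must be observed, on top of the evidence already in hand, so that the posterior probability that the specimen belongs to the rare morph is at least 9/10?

8

Prior odds = (1/12)/(11/12) = 1/11.
Bayes factor of the evidence already in hand = 8.
Odds after that evidence = (1/11) × 8 = 8/11.
Target odds = 0.9/0.1 = 9.
Need 1.4ⁿ ≥ 9 ÷ (8/11) = 12.375.
1.4⁷ = 823543/78125 falls short of 12.375 but 1.4⁸ = 5764801/390625 reaches it, so n = 8.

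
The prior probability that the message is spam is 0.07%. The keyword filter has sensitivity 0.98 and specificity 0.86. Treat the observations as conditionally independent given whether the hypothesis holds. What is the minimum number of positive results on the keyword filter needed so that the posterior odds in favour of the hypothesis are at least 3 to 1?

5

Prior odds: 0.0007 ÷ 0.9993 = 7/9993.
False-positive rate = 1 − 0.86 = 0.14; likelihood ratio of a positive = 0.98/0.14 = 7.
Target odds = 3.
Require 7ⁿ ≥ 3 ÷ (7/9993) = 29979/7.
7⁴ = 2401 falls short of 29979/7 but 7⁵ = 16807 reaches it, so n = 5.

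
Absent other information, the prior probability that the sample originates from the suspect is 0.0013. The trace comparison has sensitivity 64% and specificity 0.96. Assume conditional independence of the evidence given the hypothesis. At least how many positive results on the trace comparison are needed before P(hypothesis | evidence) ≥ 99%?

Prior odds = 0.0013/0.9987 = 13/9987.
False-positive rate = 1 − 0.96 = 0.04; likelihood ratio of a positive = 0.64/0.04 = 16.
Target odds: 0.99 ÷ 0.01 = 99.
Require 16ⁿ ≥ 99 ÷ (13/9987) = 988713/13.
16⁴ = 65536 falls short of 988713/13 but 16⁵ = 1048576 reaches it, so n = 5.

5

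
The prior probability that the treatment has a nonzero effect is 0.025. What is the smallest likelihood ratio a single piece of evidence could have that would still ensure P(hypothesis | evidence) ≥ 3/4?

Prior odds = 0.025/0.975 = 1/39.
Target odds = 0.75/0.25 = 3.
Required Bayes factor = 3 ÷ (1/39) = 117.

117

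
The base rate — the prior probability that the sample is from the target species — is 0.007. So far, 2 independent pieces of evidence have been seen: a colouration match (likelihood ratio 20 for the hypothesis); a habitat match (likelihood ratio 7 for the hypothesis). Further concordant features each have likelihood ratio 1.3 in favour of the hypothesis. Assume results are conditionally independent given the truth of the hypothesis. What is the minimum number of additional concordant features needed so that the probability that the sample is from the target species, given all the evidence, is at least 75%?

5

Prior odds = 0.007/0.993 = 7/993.
Combined Bayes factor of the evidence already in hand = 20 × 7 = 140.
Odds after that evidence = (7/993) × 140 = 980/993.
Target odds = 0.75/0.25 = 3.
Need 1.3ⁿ ≥ 3 ÷ (980/993) = 2979/980.
1.3⁴ = 2.8561 falls short of 2979/980 but 1.3⁵ = 371293/100000 reaches it, so n = 5.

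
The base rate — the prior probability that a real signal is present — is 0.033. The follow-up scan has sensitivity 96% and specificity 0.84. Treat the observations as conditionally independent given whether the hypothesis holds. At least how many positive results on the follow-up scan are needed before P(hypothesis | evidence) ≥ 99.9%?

6

Prior odds: 0.033 ÷ 0.967 = 33/967.
False-positive rate = 1 − 0.84 = 0.16; likelihood ratio of a positive = 0.96/0.16 = 6.
Target posterior odds = 0.999/0.001 = 999.
Need (33/967) × 6ⁿ ≥ 999, i.e. 6ⁿ ≥ 322011/11.
6⁵ = 7776 falls short of 322011/11 but 6⁶ = 46656 reaches it, so n = 6.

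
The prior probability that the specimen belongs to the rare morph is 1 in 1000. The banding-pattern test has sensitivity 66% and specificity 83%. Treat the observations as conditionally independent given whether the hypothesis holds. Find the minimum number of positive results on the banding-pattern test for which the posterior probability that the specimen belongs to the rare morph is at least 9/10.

7

Prior odds: 0.001 ÷ 0.999 = 1/999.
False-positive rate = 1 − 0.83 = 0.17; likelihood ratio of a positive = 0.66/0.17 = 66/17.
Target odds: 0.9 ÷ 0.1 = 9.
Need (1/999) × (66/17)ⁿ ≥ 9, i.e. (66/17)ⁿ ≥ 8991.
(66/17)⁶ ≈3424.29 falls short of 8991 but (66/17)⁷ ≈13294.3 reaches it, so n = 7.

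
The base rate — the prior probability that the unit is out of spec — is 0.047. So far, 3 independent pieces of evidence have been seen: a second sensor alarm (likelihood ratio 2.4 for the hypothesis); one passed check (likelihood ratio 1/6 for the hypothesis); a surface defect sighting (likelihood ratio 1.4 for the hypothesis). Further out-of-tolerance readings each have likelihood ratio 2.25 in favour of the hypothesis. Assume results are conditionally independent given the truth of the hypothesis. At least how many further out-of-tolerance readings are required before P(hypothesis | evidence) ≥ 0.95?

9

Prior odds = 0.047/0.953 = 47/953.
Combined Bayes factor of the evidence already in hand = 2.4 × (1/6) × 1.4 = 0.56.
Odds after that evidence = (47/953) × 0.56 = 658/23825.
Target odds = 0.95/0.05 = 19.
Need 2.25ⁿ ≥ 19 ÷ (658/23825) = 452675/658.
2.25⁸ = 43046721/65536 falls short of 452675/658 but 2.25⁹ = 387420489/262144 reaches it, so n = 9.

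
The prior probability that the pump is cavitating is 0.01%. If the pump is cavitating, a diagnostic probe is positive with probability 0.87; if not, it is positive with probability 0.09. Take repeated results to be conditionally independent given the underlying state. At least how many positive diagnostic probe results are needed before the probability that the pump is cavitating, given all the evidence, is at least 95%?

6

Prior odds = 0.0001/0.9999 = 1/9999.
Likelihood ratio of a positive = 0.87/0.09 = 29/3.
Target posterior odds = 0.95/0.05 = 19.
Require (29/3)ⁿ ≥ 19 ÷ (1/9999) = 189981.
(29/3)⁵ = 20511149/243 falls short of 189981 but (29/3)⁶ = 594823321/729 reaches it, so n = 6.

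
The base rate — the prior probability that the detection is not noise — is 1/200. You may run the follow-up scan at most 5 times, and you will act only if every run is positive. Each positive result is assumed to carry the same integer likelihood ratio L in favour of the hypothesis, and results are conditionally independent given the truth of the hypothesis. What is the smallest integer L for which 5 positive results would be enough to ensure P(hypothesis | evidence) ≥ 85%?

5

Prior odds = 0.005/0.995 = 1/199.
Target odds = 0.85/0.15 = 17/3.
Need L⁵ ≥ 17/3 ÷ (1/199) = 3383/3.
4⁵ = 1024 < 3383/3 ≤ 3125 = 5⁵, so L = 5.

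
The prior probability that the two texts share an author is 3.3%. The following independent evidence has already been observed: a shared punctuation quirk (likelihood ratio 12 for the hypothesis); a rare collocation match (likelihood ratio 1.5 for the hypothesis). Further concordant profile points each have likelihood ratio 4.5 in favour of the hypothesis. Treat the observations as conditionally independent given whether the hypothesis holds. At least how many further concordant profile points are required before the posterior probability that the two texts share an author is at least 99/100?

Prior odds = 0.033/0.967 = 33/967.
Combined Bayes factor of the evidence already in hand = 12 × 1.5 = 18.
Odds after that evidence = (33/967) × 18 = 594/967.
Target odds = 0.99/0.01 = 99.
Need 4.5ⁿ ≥ 99 ÷ (594/967) = 967/6.
4.5³ = 91.125 falls short of 967/6 but 4.5⁴ = 410.0625 reaches it, so n = 4.

4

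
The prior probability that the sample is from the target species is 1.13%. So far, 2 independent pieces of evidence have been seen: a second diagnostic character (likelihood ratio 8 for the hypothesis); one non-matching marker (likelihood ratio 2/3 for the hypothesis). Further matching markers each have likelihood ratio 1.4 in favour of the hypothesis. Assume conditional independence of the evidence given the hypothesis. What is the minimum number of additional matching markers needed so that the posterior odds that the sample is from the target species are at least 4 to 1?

13

Prior odds = 0.0113/0.9887 = 113/9887.
Combined Bayes factor of the evidence already in hand = 8 × (2/3) = 16/3.
Odds after that evidence = (113/9887) × 16/3 = 1808/29661.
Target odds = 4.
Need 1.4ⁿ ≥ 4 ÷ (1808/29661) = 29661/452.
1.4¹² ≈56.6939 falls short of 29661/452 but 1.4¹³ ≈79.3715 reaches it, so n = 13.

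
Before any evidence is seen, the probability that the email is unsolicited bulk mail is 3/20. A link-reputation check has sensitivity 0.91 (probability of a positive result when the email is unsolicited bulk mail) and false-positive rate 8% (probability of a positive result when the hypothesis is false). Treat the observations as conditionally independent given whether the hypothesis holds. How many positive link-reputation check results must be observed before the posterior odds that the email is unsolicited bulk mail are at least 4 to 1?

Prior odds: 0.15 ÷ 0.85 = 3/17.
Likelihood ratio of a positive result = 0.91/0.08 = 11.375.
Target odds = 4.
Require 11.375ⁿ ≥ 4 ÷ (3/17) = 68/3.
11.375¹ = 11.375 falls short of 68/3 but 11.375² = 129.390625 reaches it, so n = 2.

2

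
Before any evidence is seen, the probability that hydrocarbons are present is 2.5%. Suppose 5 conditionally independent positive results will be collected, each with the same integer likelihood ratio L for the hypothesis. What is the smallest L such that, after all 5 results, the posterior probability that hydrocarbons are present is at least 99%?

6

Prior odds = 0.025/0.975 = 1/39.
Target odds = 0.99/0.01 = 99.
Need L⁵ ≥ 99 ÷ (1/39) = 3861.
5⁵ = 3125 < 3861 ≤ 7776 = 6⁵, so L = 6.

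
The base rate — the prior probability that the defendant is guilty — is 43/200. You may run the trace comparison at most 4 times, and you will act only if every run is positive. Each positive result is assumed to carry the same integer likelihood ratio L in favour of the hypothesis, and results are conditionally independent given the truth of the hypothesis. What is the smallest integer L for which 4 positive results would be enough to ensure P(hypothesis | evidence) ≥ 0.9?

3

Prior odds = 0.215/0.785 = 43/157.
Target odds = 0.9/0.1 = 9.
Need L⁴ ≥ 9 ÷ (43/157) = 1413/43.
2⁴ = 16 < 1413/43 ≤ 81 = 3⁴, so L = 3.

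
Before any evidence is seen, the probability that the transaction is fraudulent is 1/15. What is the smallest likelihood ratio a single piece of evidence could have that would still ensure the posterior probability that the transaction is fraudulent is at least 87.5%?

98

Prior odds = (1/15)/(14/15) = 1/14.
Target odds = 0.875/0.125 = 7.
Required Bayes factor = 7 ÷ (1/14) = 98.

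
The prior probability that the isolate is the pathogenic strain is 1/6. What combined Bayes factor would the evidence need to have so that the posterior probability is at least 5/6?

25

Prior odds = (1/6)/(5/6) = 0.2.
Target odds = (5/6)/(1/6) = 5.
Required Bayes factor = 5 ÷ 0.2 = 25.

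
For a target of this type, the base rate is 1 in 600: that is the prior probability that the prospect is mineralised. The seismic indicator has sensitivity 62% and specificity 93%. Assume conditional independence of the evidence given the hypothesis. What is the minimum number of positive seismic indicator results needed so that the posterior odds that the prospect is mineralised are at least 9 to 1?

Prior odds: (1/600) ÷ (599/600) = 1/599.
False-positive rate = 1 − 0.93 = 0.07; likelihood ratio of a positive = 0.62/0.07 = 62/7.
Target odds = 9.
Need (1/599) × (62/7)ⁿ ≥ 9, i.e. (62/7)ⁿ ≥ 5391.
(62/7)³ = 238328/343 falls short of 5391 but (62/7)⁴ = 14776336/2401 reaches it, so n = 4.

4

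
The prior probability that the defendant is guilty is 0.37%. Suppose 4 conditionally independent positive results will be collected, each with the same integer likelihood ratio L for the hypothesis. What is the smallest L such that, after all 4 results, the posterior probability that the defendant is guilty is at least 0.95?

9

Prior odds = 0.0037/0.9963 = 37/9963.
Target odds = 0.95/0.05 = 19.
Need L⁴ ≥ 19 ÷ (37/9963) = 189297/37.
8⁴ = 4096 < 189297/37 ≤ 6561 = 9⁴, so L = 9.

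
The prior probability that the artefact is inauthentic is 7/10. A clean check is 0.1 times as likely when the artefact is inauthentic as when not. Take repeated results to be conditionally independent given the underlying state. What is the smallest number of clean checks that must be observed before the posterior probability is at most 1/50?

Prior odds = 0.7/0.3 = 7/3.
Likelihood ratio per clean check = 0.1.
Target posterior odds = 0.02/0.98 = 1/49.
Require 0.1ⁿ ≤ 1/49 ÷ (7/3) = 3/343.
0.1² = 0.01 is still above 3/343 but 0.1³ = 0.001 is at or below it, so n = 3.

3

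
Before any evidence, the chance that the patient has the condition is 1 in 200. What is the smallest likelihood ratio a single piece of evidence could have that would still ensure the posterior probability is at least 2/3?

Prior odds = 0.005/0.995 = 1/199.
Target odds = (2/3)/(1/3) = 2.
Required Bayes factor = 2 ÷ (1/199) = 398.

398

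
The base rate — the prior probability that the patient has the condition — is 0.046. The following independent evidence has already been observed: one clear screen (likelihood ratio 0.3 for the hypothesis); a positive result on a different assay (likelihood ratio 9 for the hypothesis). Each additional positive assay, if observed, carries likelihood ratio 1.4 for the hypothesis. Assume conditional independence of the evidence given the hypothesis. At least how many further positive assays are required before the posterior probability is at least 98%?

18

Prior odds = 0.046/0.954 = 23/477.
Combined Bayes factor of the evidence already in hand = 0.3 × 9 = 2.7.
Odds after that evidence = (23/477) × 2.7 = 69/530.
Target odds = 0.98/0.02 = 49.
Need 1.4ⁿ ≥ 49 ÷ (69/530) = 25970/69.
1.4¹⁷ ≈304.913 falls short of 25970/69 but 1.4¹⁸ ≈426.879 reaches it, so n = 18.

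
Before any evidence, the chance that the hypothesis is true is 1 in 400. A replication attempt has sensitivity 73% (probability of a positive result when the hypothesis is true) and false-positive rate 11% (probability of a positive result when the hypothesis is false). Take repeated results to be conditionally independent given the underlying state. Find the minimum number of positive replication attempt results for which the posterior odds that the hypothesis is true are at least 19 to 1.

Prior odds = 0.0025/0.9975 = 1/399.
Likelihood ratio of a positive result = 0.73/0.11 = 73/11.
Target odds = 19.
Need (1/399) × (73/11)ⁿ ≥ 19, i.e. (73/11)ⁿ ≥ 7581.
(73/11)⁴ = 28398241/14641 falls short of 7581 but (73/11)⁵ ≈12872.1 reaches it, so n = 5.

5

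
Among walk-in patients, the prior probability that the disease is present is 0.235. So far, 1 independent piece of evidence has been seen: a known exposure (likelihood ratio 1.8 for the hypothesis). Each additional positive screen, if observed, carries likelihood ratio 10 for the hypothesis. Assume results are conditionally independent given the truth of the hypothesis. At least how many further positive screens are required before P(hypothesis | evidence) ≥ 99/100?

Prior odds = 0.235/0.765 = 47/153.
Bayes factor of the evidence already in hand = 1.8.
Odds after that evidence = (47/153) × 1.8 = 47/85.
Target odds = 0.99/0.01 = 99.
Need 10ⁿ ≥ 99 ÷ (47/85) = 8415/47.
10² = 100 falls short of 8415/47 but 10³ = 1000 reaches it, so n = 3.

3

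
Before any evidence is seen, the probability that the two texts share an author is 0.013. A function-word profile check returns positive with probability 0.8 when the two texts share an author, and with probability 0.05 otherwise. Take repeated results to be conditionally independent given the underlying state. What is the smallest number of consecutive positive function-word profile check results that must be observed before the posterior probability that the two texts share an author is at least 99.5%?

4

Prior odds: 0.013 ÷ 0.987 = 13/987.
Likelihood ratio of a positive result = 0.8/0.05 = 16.
Target odds: 0.995 ÷ 0.005 = 199.
Require 16ⁿ ≥ 199 ÷ (13/987) = 196413/13.
16³ = 4096 falls short of 196413/13 but 16⁴ = 65536 reaches it, so n = 4.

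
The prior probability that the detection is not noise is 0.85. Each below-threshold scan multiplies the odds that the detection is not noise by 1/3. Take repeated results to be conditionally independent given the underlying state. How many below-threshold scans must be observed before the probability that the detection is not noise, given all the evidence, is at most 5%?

Prior odds: 0.85 ÷ 0.15 = 17/3.
Likelihood ratio per below-threshold scan = 1/3.
Target odds: 0.05 ÷ 0.95 = 1/19.
Require (1/3)ⁿ ≤ 1/19 ÷ (17/3) = 3/323.
(1/3)⁴ = 1/81 is still above 3/323 but (1/3)⁵ = 1/243 is at or below it, so n = 5.

5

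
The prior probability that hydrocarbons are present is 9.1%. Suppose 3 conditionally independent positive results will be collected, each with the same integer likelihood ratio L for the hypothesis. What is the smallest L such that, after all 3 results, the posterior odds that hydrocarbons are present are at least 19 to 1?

6

Prior odds = 0.091/0.909 = 91/909.
Target odds = 19.
Need L³ ≥ 19 ÷ (91/909) = 17271/91.
5³ = 125 < 17271/91 ≤ 216 = 6³, so L = 6.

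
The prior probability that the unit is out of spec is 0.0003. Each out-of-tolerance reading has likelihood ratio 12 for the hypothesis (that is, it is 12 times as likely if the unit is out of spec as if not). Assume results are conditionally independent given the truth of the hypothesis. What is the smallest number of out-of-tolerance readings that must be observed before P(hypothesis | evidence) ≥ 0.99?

Prior odds: 0.0003 ÷ 0.9997 = 3/9997.
Likelihood ratio per out-of-tolerance reading = 12.
Target posterior odds = 0.99/0.01 = 99.
Require 12ⁿ ≥ 99 ÷ (3/9997) = 329901.
12⁵ = 248832 falls short of 329901 but 12⁶ = 2985984 reaches it, so n = 6.

6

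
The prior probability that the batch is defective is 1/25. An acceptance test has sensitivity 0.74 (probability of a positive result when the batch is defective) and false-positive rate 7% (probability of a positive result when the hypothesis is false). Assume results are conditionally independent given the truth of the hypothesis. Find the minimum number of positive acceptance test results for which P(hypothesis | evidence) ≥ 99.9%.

5

Prior odds = 0.04/0.96 = 1/24.
Likelihood ratio of a positive result = 0.74/0.07 = 74/7.
Target posterior odds = 0.999/0.001 = 999.
Require (74/7)ⁿ ≥ 999 ÷ (1/24) = 23976.
(74/7)⁴ = 29986576/2401 falls short of 23976 but (74/7)⁵ ≈132029 reaches it, so n = 5.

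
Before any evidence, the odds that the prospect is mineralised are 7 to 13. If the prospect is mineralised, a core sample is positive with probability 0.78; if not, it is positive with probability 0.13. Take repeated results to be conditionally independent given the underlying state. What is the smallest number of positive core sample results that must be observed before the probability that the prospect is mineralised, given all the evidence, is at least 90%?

2

Prior odds = 7/13.
Likelihood ratio of a positive = 0.78/0.13 = 6.
Target odds: 0.9 ÷ 0.1 = 9.
Need (7/13) × 6ⁿ ≥ 9, i.e. 6ⁿ ≥ 117/7.
6¹ = 6 falls short of 117/7 but 6² = 36 reaches it, so n = 2.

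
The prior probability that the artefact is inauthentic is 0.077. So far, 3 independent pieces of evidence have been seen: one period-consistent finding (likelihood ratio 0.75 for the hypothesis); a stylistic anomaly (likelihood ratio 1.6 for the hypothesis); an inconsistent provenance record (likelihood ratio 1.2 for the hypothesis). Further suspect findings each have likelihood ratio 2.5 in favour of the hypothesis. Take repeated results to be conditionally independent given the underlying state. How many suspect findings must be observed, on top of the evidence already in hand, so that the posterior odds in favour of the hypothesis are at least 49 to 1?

Prior odds = 0.077/0.923 = 77/923.
Combined Bayes factor of the evidence already in hand = 0.75 × 1.6 × 1.2 = 1.44.
Odds after that evidence = (77/923) × 1.44 = 2772/23075.
Target odds = 49.
Need 2.5ⁿ ≥ 49 ÷ (2772/23075) = 161525/396.
2.5⁶ = 244.140625 falls short of 161525/396 but 2.5⁷ = 610.3515625 reaches it, so n = 7.

7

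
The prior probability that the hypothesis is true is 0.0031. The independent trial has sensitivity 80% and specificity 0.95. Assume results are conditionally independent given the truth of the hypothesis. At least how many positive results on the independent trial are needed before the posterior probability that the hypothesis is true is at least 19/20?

4

Prior odds = 0.0031/0.9969 = 31/9969.
False-positive rate = 1 − 0.95 = 0.05; likelihood ratio of a positive = 0.8/0.05 = 16.
Target odds: 0.95 ÷ 0.05 = 19.
Require 16ⁿ ≥ 19 ÷ (31/9969) = 189411/31.
16³ = 4096 falls short of 189411/31 but 16⁴ = 65536 reaches it, so n = 4.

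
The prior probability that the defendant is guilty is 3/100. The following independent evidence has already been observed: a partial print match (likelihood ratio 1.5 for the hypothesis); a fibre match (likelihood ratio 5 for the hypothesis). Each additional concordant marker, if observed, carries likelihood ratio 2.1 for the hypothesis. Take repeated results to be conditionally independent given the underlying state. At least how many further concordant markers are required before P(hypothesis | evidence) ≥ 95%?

6

Prior odds = 0.03/0.97 = 3/97.
Combined Bayes factor of the evidence already in hand = 1.5 × 5 = 7.5.
Odds after that evidence = (3/97) × 7.5 = 45/194.
Target odds = 0.95/0.05 = 19.
Need 2.1ⁿ ≥ 19 ÷ (45/194) = 3686/45.
2.1⁵ = 4084101/100000 falls short of 3686/45 but 2.1⁶ = 85766121/1000000 reaches it, so n = 6.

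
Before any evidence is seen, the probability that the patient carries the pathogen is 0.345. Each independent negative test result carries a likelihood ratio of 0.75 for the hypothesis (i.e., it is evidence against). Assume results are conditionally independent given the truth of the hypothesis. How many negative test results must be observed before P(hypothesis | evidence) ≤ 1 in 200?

Prior odds = 0.345/0.655 = 69/131.
Likelihood ratio per negative test result = 0.75.
Target posterior odds = 0.005/0.995 = 1/199.
Need (69/131) × 0.75ⁿ ≤ 1/199, i.e. 0.75ⁿ ≤ 131/13731.
0.75¹⁶ ≈0.0100226 is still above 131/13731 but 0.75¹⁷ ≈0.00751695 is at or below it, so n = 17.

17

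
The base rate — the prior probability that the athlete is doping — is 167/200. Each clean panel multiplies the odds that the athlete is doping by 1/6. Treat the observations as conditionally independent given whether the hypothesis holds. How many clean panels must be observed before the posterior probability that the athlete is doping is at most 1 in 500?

5

Prior odds = 0.835/0.165 = 167/33.
Likelihood ratio per clean panel = 1/6.
Target posterior odds = 0.002/0.998 = 1/499.
Need (167/33) × (1/6)ⁿ ≤ 1/499, i.e. (1/6)ⁿ ≤ 33/83333.
(1/6)⁴ = 1/1296 is still above 33/83333 but (1/6)⁵ = 1/7776 is at or below it, so n = 5.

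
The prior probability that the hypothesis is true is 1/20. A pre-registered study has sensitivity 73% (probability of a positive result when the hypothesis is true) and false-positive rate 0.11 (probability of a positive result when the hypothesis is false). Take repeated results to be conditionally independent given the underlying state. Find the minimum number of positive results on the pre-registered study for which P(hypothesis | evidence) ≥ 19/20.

4

Prior odds = 0.05/0.95 = 1/19.
Likelihood ratio of a positive result = 0.73/0.11 = 73/11.
Target odds: 0.95 ÷ 0.05 = 19.
Require (73/11)ⁿ ≥ 19 ÷ (1/19) = 361.
(73/11)³ = 389017/1331 falls short of 361 but (73/11)⁴ = 28398241/14641 reaches it, so n = 4.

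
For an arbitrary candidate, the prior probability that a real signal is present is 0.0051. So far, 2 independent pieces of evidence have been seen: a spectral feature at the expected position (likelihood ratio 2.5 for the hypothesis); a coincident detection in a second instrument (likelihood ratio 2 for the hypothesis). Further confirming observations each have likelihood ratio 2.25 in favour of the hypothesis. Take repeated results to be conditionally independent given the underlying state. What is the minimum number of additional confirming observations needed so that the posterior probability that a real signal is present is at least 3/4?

6

Prior odds = 0.0051/0.9949 = 51/9949.
Combined Bayes factor of the evidence already in hand = 2.5 × 2 = 5.
Odds after that evidence = (51/9949) × 5 = 255/9949.
Target odds = 0.75/0.25 = 3.
Need 2.25ⁿ ≥ 3 ÷ (255/9949) = 9949/85.
2.25⁵ = 59049/1024 falls short of 9949/85 but 2.25⁶ = 531441/4096 reaches it, so n = 6.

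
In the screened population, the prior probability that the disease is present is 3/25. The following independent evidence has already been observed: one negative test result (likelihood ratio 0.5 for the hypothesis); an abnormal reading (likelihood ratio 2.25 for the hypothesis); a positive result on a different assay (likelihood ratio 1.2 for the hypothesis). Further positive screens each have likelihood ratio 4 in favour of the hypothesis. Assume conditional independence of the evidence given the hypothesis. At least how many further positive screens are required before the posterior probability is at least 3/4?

3

Prior odds = 0.12/0.88 = 3/22.
Combined Bayes factor of the evidence already in hand = 0.5 × 2.25 × 1.2 = 1.35.
Odds after that evidence = (3/22) × 1.35 = 81/440.
Target odds = 0.75/0.25 = 3.
Need 4ⁿ ≥ 3 ÷ (81/440) = 440/27.
4² = 16 falls short of 440/27 but 4³ = 64 reaches it, so n = 3.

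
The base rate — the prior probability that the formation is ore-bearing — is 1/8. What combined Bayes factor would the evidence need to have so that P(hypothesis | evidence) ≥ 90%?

Prior odds = 0.125/0.875 = 1/7.
Target odds = 0.9/0.1 = 9.
Required Bayes factor = 9 ÷ (1/7) = 63.

63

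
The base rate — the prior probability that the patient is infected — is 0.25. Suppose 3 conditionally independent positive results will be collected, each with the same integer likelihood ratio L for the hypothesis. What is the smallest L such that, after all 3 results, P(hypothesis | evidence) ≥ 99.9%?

15

Prior odds = 0.25/0.75 = 1/3.
Target odds = 0.999/0.001 = 999.
Need L³ ≥ 999 ÷ (1/3) = 2997.
14³ = 2744 < 2997 ≤ 3375 = 15³, so L = 15.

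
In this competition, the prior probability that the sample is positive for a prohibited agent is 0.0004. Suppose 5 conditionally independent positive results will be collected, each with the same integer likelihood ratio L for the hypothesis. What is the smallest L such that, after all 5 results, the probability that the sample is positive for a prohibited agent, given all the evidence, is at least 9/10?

Prior odds = 0.0004/0.9996 = 1/2499.
Target odds = 0.9/0.1 = 9.
Need L⁵ ≥ 9 ÷ (1/2499) = 22491.
7⁵ = 16807 < 22491 ≤ 32768 = 8⁵, so L = 8.

8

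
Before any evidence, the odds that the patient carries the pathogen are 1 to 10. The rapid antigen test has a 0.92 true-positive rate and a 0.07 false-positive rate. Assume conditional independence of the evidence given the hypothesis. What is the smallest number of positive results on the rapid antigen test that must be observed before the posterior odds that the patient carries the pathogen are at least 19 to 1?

3

Prior odds = 0.1.
Likelihood ratio of a positive result = 0.92/0.07 = 92/7.
Target odds = 19.
Need 0.1 × (92/7)ⁿ ≥ 19, i.e. (92/7)ⁿ ≥ 190.
(92/7)² = 8464/49 falls short of 190 but (92/7)³ = 778688/343 reaches it, so n = 3.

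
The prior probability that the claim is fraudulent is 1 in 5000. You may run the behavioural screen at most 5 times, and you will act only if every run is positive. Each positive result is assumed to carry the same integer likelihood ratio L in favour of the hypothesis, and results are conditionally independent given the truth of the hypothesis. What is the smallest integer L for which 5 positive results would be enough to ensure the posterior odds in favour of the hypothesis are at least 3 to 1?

Prior odds = 0.0002/0.9998 = 1/4999.
Target odds = 3.
Need L⁵ ≥ 3 ÷ (1/4999) = 14997.
6⁵ = 7776 < 14997 ≤ 16807 = 7⁵, so L = 7.

7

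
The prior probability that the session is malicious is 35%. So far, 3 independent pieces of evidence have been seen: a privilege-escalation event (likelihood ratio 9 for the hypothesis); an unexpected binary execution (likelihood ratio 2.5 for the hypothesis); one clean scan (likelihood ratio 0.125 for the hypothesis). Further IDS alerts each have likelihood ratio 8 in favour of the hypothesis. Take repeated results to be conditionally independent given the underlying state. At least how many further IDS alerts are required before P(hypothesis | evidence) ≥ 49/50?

2

Prior odds = 0.35/0.65 = 7/13.
Combined Bayes factor of the evidence already in hand = 9 × 2.5 × 0.125 = 2.8125.
Odds after that evidence = (7/13) × 2.8125 = 315/208.
Target odds = 0.98/0.02 = 49.
Need 8ⁿ ≥ 49 ÷ (315/208) = 1456/45.
8¹ = 8 falls short of 1456/45 but 8² = 64 reaches it, so n = 2.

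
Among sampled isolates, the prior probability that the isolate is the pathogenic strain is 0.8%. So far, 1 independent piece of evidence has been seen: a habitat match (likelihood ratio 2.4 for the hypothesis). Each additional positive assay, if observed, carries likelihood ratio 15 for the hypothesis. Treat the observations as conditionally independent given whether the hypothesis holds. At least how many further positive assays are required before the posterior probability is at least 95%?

3

Prior odds = 0.008/0.992 = 1/124.
Bayes factor of the evidence already in hand = 2.4.
Odds after that evidence = (1/124) × 2.4 = 3/155.
Target odds = 0.95/0.05 = 19.
Need 15ⁿ ≥ 19 ÷ (3/155) = 2945/3.
15² = 225 falls short of 2945/3 but 15³ = 3375 reaches it, so n = 3.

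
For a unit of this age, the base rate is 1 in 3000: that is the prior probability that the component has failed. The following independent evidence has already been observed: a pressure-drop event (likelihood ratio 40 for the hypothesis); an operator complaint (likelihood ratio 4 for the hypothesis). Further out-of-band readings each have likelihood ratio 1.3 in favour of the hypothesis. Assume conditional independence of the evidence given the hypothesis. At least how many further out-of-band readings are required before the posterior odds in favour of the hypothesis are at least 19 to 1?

23

Prior odds = (1/3000)/(2999/3000) = 1/2999.
Combined Bayes factor of the evidence already in hand = 40 × 4 = 160.
Odds after that evidence = (1/2999) × 160 = 160/2999.
Target odds = 19.
Need 1.3ⁿ ≥ 19 ÷ (160/2999) = 356.13125.
1.3²² ≈321.184 falls short of 356.13125 but 1.3²³ ≈417.539 reaches it, so n = 23.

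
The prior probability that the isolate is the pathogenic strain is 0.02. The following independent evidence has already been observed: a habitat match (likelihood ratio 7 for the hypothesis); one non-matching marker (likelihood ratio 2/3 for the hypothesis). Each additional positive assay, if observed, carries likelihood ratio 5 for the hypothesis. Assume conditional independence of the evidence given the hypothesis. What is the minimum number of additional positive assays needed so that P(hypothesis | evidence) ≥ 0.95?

4

Prior odds = 0.02/0.98 = 1/49.
Combined Bayes factor of the evidence already in hand = 7 × (2/3) = 14/3.
Odds after that evidence = (1/49) × 14/3 = 2/21.
Target odds = 0.95/0.05 = 19.
Need 5ⁿ ≥ 19 ÷ (2/21) = 199.5.
5³ = 125 falls short of 199.5 but 5⁴ = 625 reaches it, so n = 4.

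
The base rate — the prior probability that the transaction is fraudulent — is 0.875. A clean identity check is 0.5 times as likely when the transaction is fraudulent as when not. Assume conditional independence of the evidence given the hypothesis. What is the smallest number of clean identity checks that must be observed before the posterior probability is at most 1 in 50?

9

Prior odds = 0.875/0.125 = 7.
Likelihood ratio per clean identity check = 0.5.
Target odds: 0.02 ÷ 0.98 = 1/49.
Require 0.5ⁿ ≤ 1/49 ÷ 7 = 1/343.
0.5⁸ = 0.00390625 is still above 1/343 but 0.5⁹ = 0.001953125 is at or below it, so n = 9.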